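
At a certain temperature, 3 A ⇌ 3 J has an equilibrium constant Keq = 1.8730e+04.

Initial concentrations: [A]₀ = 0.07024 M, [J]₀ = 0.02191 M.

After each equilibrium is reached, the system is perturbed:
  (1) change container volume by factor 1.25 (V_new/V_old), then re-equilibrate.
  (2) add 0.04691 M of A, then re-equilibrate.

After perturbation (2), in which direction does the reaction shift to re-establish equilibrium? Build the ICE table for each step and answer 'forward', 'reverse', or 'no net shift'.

Direction: forward

Q₀ = 0.03035 vs Keq = 1.8730e+04 ⇒ Q<K, forward
Step 1:
                   A          J
  init       0.07024    0.02191
  Δ          -0.0669     0.0669
  eq        0.003344    0.08881
  solve Keq expr → x = 0.0223; check Q = 1.8730e+04
Then change container volume by factor 1.25 (V_new/V_old).
Step 2:
                   A          J
  init      0.002675    0.07104
  Δ                0          0
  eq        0.002675    0.07104
  solve Keq expr → x = 0; check Q = 1.8730e+04
Then add 0.04691 M of A.
Step 3:
                   A          J
  init       0.04959    0.07104
  Δ         -0.04521    0.04521
  eq        0.004377     0.1163
  solve Keq expr → x = 0.01507; check Q = 1.8730e+04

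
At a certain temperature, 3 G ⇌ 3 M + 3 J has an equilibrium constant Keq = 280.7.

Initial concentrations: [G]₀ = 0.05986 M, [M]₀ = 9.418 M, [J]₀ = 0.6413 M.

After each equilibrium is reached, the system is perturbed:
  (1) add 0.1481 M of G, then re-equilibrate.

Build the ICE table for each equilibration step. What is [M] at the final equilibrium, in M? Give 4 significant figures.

[M]_eq = 9.131 M

Q₀ = 1.0272e+06 vs Keq = 280.7 ⇒ Q>K, reverse
Step 1:
                  G         M         J
  I         0.05986     9.418    0.6413
  C          0.3474   -0.3474   -0.3474
  E          0.4072     9.071    0.2939
  solve Keq expr → x = -0.1158; check Q = 280.7
Then add 0.1481 M of G.
Step 2:
                  G         M         J
  I          0.5553     9.071    0.2939
  C        -0.06071   0.06071   0.06071
  E          0.4946     9.131    0.3547
  solve Keq expr → x = 0.02024; check Q = 280.7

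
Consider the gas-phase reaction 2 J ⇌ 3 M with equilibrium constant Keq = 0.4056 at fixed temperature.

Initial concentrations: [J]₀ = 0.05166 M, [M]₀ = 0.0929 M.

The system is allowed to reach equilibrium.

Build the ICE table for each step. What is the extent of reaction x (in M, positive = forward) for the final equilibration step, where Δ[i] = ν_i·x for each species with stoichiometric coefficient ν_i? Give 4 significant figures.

x = 0.001721 M

Q₀ = 0.3004 vs Keq = 0.4056 ⇒ Q<K, forward
Step 1:
                    J           M
  init        0.05166      0.0929
  Δ         -0.003442    0.005163
  eq          0.04822     0.09806
  solve Keq expr → x = 0.001721; check Q = 0.4056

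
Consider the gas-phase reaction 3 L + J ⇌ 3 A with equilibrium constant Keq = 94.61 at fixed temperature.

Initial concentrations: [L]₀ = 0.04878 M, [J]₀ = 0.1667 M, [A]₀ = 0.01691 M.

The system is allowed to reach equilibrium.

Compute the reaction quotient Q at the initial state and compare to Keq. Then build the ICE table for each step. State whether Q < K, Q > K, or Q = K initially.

Q₀ = 0.2499; Q < K (proceeds forward)

Q₀ = 0.2499 vs Keq = 94.61 ⇒ Q<K, forward
Step 1:
                    L           J           A
  I           0.04878      0.1667     0.01691
  C          -0.02978   -0.009926     0.02978
  E             0.019      0.1568     0.04669
  solve Keq expr → x = 0.009926; check Q = 94.61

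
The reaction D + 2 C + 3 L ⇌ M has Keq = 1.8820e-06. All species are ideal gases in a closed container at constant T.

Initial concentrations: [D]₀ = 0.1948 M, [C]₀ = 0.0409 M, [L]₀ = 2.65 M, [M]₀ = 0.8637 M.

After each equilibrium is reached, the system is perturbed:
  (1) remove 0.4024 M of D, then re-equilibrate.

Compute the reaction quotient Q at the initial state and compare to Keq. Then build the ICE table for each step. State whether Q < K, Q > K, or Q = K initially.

Q₀ = 142.4 vs Keq = 1.8820e-06 ⇒ Q>K, reverse
Step 1:
                  D         C         L         M
  I          0.1948    0.0409      2.65    0.8637
  C          0.8628     1.726     2.588   -0.8628
  E           1.058     1.767     5.238 8.9285e-04
  solve Keq expr → x = -0.8628; check Q = 1.8820e-06
Then remove 0.4024 M of D.
Step 2:
                  D         C         L         M
  I          0.6552     1.767     5.238 8.9285e-04
  C       3.3868e-04 6.7736e-04  0.001016 -3.3868e-04
  E          0.6555     1.767     5.239 5.5417e-04
  solve Keq expr → x = -3.3868e-04; check Q = 1.8820e-06

Q₀ = 142.4; Q > K (proceeds reverse)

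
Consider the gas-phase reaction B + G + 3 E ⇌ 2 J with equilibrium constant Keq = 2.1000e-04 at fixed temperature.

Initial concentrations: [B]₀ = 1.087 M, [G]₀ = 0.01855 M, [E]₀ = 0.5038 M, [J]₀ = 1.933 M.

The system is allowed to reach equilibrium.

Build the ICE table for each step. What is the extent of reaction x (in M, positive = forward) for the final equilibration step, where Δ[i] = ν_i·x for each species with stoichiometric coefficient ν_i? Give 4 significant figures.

x = -0.9092 M

Q₀ = 1449 vs Keq = 2.1000e-04 ⇒ Q>K, reverse
Step 1:
                    B           G           E           J
  init          1.087     0.01855      0.5038       1.933
  Δ            0.9092      0.9092       2.728      -1.818
  eq            1.996      0.9278       3.231      0.1146
  solve Keq expr → x = -0.9092; check Q = 2.1000e-04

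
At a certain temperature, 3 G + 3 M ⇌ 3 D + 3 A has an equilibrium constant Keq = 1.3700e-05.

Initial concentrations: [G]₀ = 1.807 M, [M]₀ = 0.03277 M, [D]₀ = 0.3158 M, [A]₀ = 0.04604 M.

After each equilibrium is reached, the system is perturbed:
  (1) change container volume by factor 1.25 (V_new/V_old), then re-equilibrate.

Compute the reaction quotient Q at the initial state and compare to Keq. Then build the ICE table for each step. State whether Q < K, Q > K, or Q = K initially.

Q₀ = 0.0148; Q > K (proceeds reverse)

Q₀ = 0.0148 vs Keq = 1.3700e-05 ⇒ Q>K, reverse
Step 1:
                   G          M          D          A
  Initial      1.807    0.03277     0.3158    0.04604
  Change     0.03534    0.03534   -0.03534   -0.03534
  Equil        1.842    0.06811     0.2805     0.0107
  solve Keq expr → x = -0.01178; check Q = 1.3700e-05
Then change container volume by factor 1.25 (V_new/V_old).
Step 2:
                   G          M          D          A
  Initial      1.474    0.05448     0.2244   0.008564
  Change           0          0          0          0
  Equil        1.474    0.05448     0.2244   0.008564
  solve Keq expr → x = 0; check Q = 1.3700e-05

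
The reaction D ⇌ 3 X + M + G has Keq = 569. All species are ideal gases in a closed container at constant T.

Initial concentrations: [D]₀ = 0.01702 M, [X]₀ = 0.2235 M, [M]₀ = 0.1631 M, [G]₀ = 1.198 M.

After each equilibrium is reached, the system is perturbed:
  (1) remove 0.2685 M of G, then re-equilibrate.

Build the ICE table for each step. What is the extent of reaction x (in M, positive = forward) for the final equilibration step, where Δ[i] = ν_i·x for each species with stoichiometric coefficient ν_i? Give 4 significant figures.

x = 1.7582e-06 M

Q₀ = 0.1282 vs Keq = 569 ⇒ Q<K, forward
Step 1:
                    D           X           M           G
  Initial     0.01702      0.2235      0.1631       1.198
  Change     -0.01701     0.05104     0.01701     0.01701
  Equil    7.9581e-06      0.2745      0.1801       1.215
  solve Keq expr → x = 0.01701; check Q = 569
Then remove 0.2685 M of G.
Step 2:
                    D           X           M           G
  Initial  7.9581e-06      0.2745      0.1801      0.9465
  Change  -1.7582e-06  5.2746e-06  1.7582e-06  1.7582e-06
  Equil    6.1999e-06      0.2745      0.1801      0.9465
  solve Keq expr → x = 1.7582e-06; check Q = 569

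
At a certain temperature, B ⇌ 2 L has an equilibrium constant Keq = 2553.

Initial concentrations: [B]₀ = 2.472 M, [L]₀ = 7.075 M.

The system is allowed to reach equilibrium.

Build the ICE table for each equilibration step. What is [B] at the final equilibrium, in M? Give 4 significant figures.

[B]_eq = 0.05554 M

Q₀ = 20.25 vs Keq = 2553 ⇒ Q<K, forward
Step 1:
                  B         L
  Initial     2.472     7.075
  Change     -2.416     4.833
  Equil     0.05554     11.91
  solve Keq expr → x = 2.416; check Q = 2553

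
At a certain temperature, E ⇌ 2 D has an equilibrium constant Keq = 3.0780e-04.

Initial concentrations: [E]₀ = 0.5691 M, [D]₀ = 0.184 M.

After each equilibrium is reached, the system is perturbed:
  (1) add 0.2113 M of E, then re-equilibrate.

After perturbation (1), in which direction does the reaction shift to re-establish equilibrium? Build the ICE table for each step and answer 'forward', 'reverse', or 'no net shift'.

Q₀ = 0.05949 vs Keq = 3.0780e-04 ⇒ Q>K, reverse
Step 1:
                  E         D
  Initial    0.5691     0.184
  Change    0.08491   -0.1698
  Equil       0.654   0.01419
  solve Keq expr → x = -0.08491; check Q = 3.0780e-04
Then add 0.2113 M of E.
Step 2:
                  E         D
  Initial    0.8653   0.01419
  Change  -0.001061  0.002122
  Equil      0.8642   0.01631
  solve Keq expr → x = 0.001061; check Q = 3.0780e-04

Direction: forward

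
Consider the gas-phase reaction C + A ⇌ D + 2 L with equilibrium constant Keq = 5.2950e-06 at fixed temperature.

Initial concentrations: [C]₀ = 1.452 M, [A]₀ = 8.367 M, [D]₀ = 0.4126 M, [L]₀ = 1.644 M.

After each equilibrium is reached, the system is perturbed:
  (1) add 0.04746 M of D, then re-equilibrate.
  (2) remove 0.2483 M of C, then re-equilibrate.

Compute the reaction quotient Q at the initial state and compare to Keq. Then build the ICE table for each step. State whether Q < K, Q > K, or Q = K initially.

Q₀ = 0.09179; Q > K (proceeds reverse)

Q₀ = 0.09179 vs Keq = 5.2950e-06 ⇒ Q>K, reverse
Step 1:
                    C           A           D           L
  I             1.452       8.367      0.4126       1.644
  C            0.4125      0.4125     -0.4125     -0.8249
  E             1.864       8.779  1.2920e-04      0.8191
  solve Keq expr → x = -0.4125; check Q = 5.2950e-06
Then add 0.04746 M of D.
Step 2:
                    C           A           D           L
  I             1.864       8.779     0.04759      0.8191
  C           0.04742     0.04742    -0.04742    -0.09484
  E             1.912       8.827  1.7037e-04      0.7242
  solve Keq expr → x = -0.04742; check Q = 5.2950e-06
Then remove 0.2483 M of C.
Step 3:
                    C           A           D           L
  I             1.664       8.827  1.7037e-04      0.7242
  C        2.2106e-05  2.2106e-05 -2.2106e-05 -4.4212e-05
  E             1.664       8.827  1.4826e-04      0.7242
  solve Keq expr → x = -2.2106e-05; check Q = 5.2950e-06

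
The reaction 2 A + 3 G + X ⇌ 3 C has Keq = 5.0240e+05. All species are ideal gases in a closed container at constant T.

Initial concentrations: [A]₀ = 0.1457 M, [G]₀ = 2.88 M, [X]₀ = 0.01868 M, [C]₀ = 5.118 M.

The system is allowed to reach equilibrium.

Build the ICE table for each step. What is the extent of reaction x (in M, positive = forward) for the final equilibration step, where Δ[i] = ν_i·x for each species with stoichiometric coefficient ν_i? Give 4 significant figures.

Q₀ = 1.4152e+04 vs Keq = 5.0240e+05 ⇒ Q<K, forward
Step 1:
                  A         G         X         C
  I          0.1457      2.88   0.01868     5.118
  C        -0.03536  -0.05304  -0.01768   0.05304
  E          0.1103     2.827  0.001001     5.171
  solve Keq expr → x = 0.01768; check Q = 5.0240e+05

x = 0.01768 M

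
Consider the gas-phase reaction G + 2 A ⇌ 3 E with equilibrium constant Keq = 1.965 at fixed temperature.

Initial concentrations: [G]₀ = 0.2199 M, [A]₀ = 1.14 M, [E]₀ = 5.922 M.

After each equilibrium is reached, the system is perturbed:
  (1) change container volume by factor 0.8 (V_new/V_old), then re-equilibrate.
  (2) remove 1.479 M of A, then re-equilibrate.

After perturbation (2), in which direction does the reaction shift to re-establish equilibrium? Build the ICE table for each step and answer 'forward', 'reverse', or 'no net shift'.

Q₀ = 726.7 vs Keq = 1.965 ⇒ Q>K, reverse
Step 1:
                  G         A         E
  I          0.2199      1.14     5.922
  C            1.01     2.021    -3.031
  E            1.23     3.161     2.891
  solve Keq expr → x = -1.01; check Q = 1.965
Then change container volume by factor 0.8 (V_new/V_old).
Step 2:
                  G         A         E
  I           1.538     3.951     3.613
  C               0         0         0
  E           1.538     3.951     3.613
  solve Keq expr → x = 0; check Q = 1.965
Then remove 1.479 M of A.
Step 3:
                  G         A         E
  I           1.538     2.472     3.613
  C          0.1941    0.3882   -0.5824
  E           1.732      2.86     3.031
  solve Keq expr → x = -0.1941; check Q = 1.965

Direction: reverse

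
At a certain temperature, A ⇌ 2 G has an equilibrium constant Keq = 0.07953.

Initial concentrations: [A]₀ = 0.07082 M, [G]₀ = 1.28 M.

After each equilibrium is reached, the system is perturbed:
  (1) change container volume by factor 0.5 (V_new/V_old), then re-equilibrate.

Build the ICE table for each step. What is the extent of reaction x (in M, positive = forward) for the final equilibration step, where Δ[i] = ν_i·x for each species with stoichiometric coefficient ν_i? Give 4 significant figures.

Q₀ = 23.13 vs Keq = 0.07953 ⇒ Q>K, reverse
Step 1:
                    A           G
  init        0.07082        1.28
  Δ            0.5306      -1.061
  eq           0.6015      0.2187
  solve Keq expr → x = -0.5306; check Q = 0.07953
Then change container volume by factor 0.5 (V_new/V_old).
Step 2:
                    A           G
  init          1.203      0.4374
  Δ           0.06023     -0.1205
  eq            1.263       0.317
  solve Keq expr → x = -0.06023; check Q = 0.07953

x = -0.06023 M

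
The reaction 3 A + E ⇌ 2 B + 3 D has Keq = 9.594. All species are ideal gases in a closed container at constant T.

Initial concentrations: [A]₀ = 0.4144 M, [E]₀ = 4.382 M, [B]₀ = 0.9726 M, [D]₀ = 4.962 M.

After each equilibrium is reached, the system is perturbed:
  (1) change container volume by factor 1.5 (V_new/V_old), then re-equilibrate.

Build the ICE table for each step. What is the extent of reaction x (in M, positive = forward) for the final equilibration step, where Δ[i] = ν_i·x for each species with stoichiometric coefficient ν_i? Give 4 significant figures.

Q₀ = 370.6 vs Keq = 9.594 ⇒ Q>K, reverse
Step 1:
                    A           E           B           D
  Initial      0.4144       4.382      0.9726       4.962
  Change       0.5138      0.1713     -0.3426     -0.5138
  Equil        0.9282       4.553        0.63       4.448
  solve Keq expr → x = -0.1713; check Q = 9.594
Then change container volume by factor 1.5 (V_new/V_old).
Step 2:
                    A           E           B           D
  Initial      0.6188       3.036        0.42       2.965
  Change     -0.04402    -0.01467     0.02934     0.04402
  Equil        0.5748       3.021      0.4494       3.009
  solve Keq expr → x = 0.01467; check Q = 9.594

x = 0.01467 M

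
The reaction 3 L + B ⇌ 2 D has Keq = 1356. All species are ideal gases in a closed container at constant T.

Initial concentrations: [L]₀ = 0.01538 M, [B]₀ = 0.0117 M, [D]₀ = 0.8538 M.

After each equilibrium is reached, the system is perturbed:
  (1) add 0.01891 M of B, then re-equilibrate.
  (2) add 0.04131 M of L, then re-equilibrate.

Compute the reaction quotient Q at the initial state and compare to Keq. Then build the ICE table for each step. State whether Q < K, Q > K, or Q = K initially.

Q₀ = 1.7126e+07 vs Keq = 1356 ⇒ Q>K, reverse
Step 1:
                    L           B           D
  Initial     0.01538      0.0117      0.8538
  Change       0.1668     0.05559     -0.1112
  Equil        0.1822     0.06729      0.7426
  solve Keq expr → x = -0.05559; check Q = 1356
Then add 0.01891 M of B.
Step 2:
                    L           B           D
  Initial      0.1822      0.0862      0.7426
  Change      -0.0109   -0.003633    0.007267
  Equil        0.1713     0.08257      0.7499
  solve Keq expr → x = 0.003633; check Q = 1356
Then add 0.04131 M of L.
Step 3:
                    L           B           D
  Initial      0.2126     0.08257      0.7499
  Change     -0.03044    -0.01015      0.0203
  Equil        0.1821     0.07242      0.7702
  solve Keq expr → x = 0.01015; check Q = 1356

Q₀ = 1.7126e+07; Q > K (proceeds reverse)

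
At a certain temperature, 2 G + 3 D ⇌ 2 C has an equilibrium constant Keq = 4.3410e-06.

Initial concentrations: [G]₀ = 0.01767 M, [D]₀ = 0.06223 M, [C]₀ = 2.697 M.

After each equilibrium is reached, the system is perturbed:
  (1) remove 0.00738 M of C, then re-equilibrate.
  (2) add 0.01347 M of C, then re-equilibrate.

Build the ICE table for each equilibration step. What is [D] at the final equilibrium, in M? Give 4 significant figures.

[D]_eq = 4.049 M

Q₀ = 9.6669e+07 vs Keq = 4.3410e-06 ⇒ Q>K, reverse
Step 1:
                   G          D          C
  Initial    0.01767    0.06223      2.697
  Change       2.652      3.978     -2.652
  Equil         2.67       4.04    0.04516
  solve Keq expr → x = -1.326; check Q = 4.3410e-06
Then remove 0.00738 M of C.
Step 2:
                   G          D          C
  Initial       2.67       4.04    0.03778
  Change   -0.007083   -0.01062   0.007083
  Equil        2.662      4.029    0.04487
  solve Keq expr → x = 0.003541; check Q = 4.3410e-06
Then add 0.01347 M of C.
Step 3:
                   G          D          C
  Initial      2.662      4.029    0.05834
  Change     0.01293    0.01939   -0.01293
  Equil        2.675      4.049    0.04541
  solve Keq expr → x = -0.006463; check Q = 4.3410e-06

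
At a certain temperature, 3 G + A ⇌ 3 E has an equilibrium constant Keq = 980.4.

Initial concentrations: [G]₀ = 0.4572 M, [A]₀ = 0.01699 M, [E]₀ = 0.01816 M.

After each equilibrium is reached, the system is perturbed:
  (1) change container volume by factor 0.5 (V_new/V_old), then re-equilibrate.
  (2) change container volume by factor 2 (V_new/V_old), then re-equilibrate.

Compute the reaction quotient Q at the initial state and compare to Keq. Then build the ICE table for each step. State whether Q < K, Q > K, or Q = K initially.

Q₀ = 0.003688; Q < K (proceeds forward)

Q₀ = 0.003688 vs Keq = 980.4 ⇒ Q<K, forward
Step 1:
                   G          A          E
  Initial     0.4572    0.01699    0.01816
  Change    -0.05095   -0.01698    0.05095
  Equil       0.4062 5.0228e-06    0.06911
  solve Keq expr → x = 0.01698; check Q = 980.4
Then change container volume by factor 0.5 (V_new/V_old).
Step 2:
                   G          A          E
  Initial     0.8125 1.0046e-05     0.1382
  Change  -1.5063e-05 -5.0209e-06 1.5063e-05
  Equil       0.8125 5.0247e-06     0.1382
  solve Keq expr → x = 5.0209e-06; check Q = 980.4
Then change container volume by factor 2 (V_new/V_old).
Step 3:
                   G          A          E
  Initial     0.4062 2.5124e-06    0.06912
  Change  7.5314e-06 2.5105e-06 -7.5314e-06
  Equil       0.4062 5.0228e-06    0.06911
  solve Keq expr → x = -2.5105e-06; check Q = 980.4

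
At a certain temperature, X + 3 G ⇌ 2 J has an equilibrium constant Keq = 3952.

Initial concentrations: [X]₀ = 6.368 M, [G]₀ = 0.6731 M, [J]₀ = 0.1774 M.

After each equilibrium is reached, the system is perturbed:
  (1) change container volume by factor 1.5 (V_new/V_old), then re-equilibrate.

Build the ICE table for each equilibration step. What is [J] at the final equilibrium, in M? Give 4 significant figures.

Q₀ = 0.01621 vs Keq = 3952 ⇒ Q<K, forward
Step 1:
                  X         G         J
  Initial     6.368    0.6731    0.1774
  Change    -0.2161   -0.6483    0.4322
  Equil       6.152   0.02482    0.6096
  solve Keq expr → x = 0.2161; check Q = 3952
Then change container volume by factor 1.5 (V_new/V_old).
Step 2:
                  X         G         J
  Initial     4.101   0.01654    0.4064
  Change   0.001671  0.005013 -0.003342
  Equil       4.103   0.02156    0.4031
  solve Keq expr → x = -0.001671; check Q = 3952

[J]_eq = 0.4031 M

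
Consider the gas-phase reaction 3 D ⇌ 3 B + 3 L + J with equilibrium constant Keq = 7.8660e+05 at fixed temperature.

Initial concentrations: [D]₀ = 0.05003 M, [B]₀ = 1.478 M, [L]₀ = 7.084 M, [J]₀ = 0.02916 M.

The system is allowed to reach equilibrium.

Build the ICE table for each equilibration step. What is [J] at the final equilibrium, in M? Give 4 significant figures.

Q₀ = 2.6727e+05 vs Keq = 7.8660e+05 ⇒ Q<K, forward
Step 1:
                    D           B           L           J
  I           0.05003       1.478       7.084     0.02916
  C          -0.01307     0.01307     0.01307    0.004356
  E           0.03696       1.491       7.097     0.03352
  solve Keq expr → x = 0.004356; check Q = 7.8660e+05

[J]_eq = 0.03352 M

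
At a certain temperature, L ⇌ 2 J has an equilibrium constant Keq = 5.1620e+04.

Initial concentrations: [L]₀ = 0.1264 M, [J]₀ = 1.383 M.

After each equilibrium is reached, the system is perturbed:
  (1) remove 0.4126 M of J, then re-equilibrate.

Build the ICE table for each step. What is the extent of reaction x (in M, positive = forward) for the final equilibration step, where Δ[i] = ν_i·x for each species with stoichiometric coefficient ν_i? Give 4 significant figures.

x = 2.2848e-05 M

Q₀ = 15.13 vs Keq = 5.1620e+04 ⇒ Q<K, forward
Step 1:
                    L           J
  Initial      0.1264       1.383
  Change      -0.1263      0.2527
  Equil    5.1831e-05       1.636
  solve Keq expr → x = 0.1263; check Q = 5.1620e+04
Then remove 0.4126 M of J.
Step 2:
                    L           J
  Initial  5.1831e-05       1.223
  Change  -2.2848e-05  4.5696e-05
  Equil    2.8982e-05       1.223
  solve Keq expr → x = 2.2848e-05; check Q = 5.1620e+04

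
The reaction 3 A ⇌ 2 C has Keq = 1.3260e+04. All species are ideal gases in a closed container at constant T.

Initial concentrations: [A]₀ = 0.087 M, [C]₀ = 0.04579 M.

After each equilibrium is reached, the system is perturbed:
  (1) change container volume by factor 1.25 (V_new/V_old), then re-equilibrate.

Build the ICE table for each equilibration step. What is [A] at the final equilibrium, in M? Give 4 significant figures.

Q₀ = 3.184 vs Keq = 1.3260e+04 ⇒ Q<K, forward
Step 1:
                  A         C
  I           0.087   0.04579
  C        -0.07803   0.05202
  E        0.008969   0.09781
  solve Keq expr → x = 0.02601; check Q = 1.3260e+04
Then change container volume by factor 1.25 (V_new/V_old).
Step 2:
                  A         C
  I        0.007175   0.07825
  C       5.3073e-04 -3.5382e-04
  E        0.007706   0.07789
  solve Keq expr → x = -1.7691e-04; check Q = 1.3260e+04

[A]_eq = 0.007706 M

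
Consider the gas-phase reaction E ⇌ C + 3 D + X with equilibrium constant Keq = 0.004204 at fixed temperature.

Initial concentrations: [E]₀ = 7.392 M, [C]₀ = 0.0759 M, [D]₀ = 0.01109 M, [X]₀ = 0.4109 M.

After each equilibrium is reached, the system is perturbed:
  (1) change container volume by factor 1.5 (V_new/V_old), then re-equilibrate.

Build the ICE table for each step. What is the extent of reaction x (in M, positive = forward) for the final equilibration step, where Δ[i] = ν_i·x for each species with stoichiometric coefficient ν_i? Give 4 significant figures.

x = 0.06103 M

Q₀ = 5.7545e-09 vs Keq = 0.004204 ⇒ Q<K, forward
Step 1:
                  E         C         D         X
  Initial     7.392    0.0759   0.01109    0.4109
  Change    -0.1884    0.1884    0.5651    0.1884
  Equil       7.204    0.2643    0.5761    0.5993
  solve Keq expr → x = 0.1884; check Q = 0.004204
Then change container volume by factor 1.5 (V_new/V_old).
Step 2:
                  E         C         D         X
  Initial     4.802    0.1762    0.3841    0.3995
  Change   -0.06103   0.06103    0.1831   0.06103
  Equil       4.741    0.2372    0.5672    0.4605
  solve Keq expr → x = 0.06103; check Q = 0.004204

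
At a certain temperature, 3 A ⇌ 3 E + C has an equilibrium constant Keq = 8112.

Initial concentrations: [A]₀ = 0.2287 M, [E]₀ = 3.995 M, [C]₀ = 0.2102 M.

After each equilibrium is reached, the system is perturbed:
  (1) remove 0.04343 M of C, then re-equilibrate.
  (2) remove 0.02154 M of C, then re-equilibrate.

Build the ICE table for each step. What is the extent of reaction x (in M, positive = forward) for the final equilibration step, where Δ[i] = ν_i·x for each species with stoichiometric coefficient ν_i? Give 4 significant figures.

x = 0.001336 M

Q₀ = 1120 vs Keq = 8112 ⇒ Q<K, forward
Step 1:
                  A         E         C
  init       0.2287     3.995    0.2102
  Δ         -0.1013    0.1013   0.03377
  eq         0.1274     4.096     0.244
  solve Keq expr → x = 0.03377; check Q = 8112
Then remove 0.04343 M of C.
Step 2:
                  A         E         C
  init       0.1274     4.096    0.2005
  Δ       -0.007358  0.007358  0.002453
  eq           0.12     4.104     0.203
  solve Keq expr → x = 0.002453; check Q = 8112
Then remove 0.02154 M of C.
Step 3:
                  A         E         C
  init         0.12     4.104    0.1815
  Δ       -0.004009  0.004009  0.001336
  eq          0.116     4.108    0.1828
  solve Keq expr → x = 0.001336; check Q = 8112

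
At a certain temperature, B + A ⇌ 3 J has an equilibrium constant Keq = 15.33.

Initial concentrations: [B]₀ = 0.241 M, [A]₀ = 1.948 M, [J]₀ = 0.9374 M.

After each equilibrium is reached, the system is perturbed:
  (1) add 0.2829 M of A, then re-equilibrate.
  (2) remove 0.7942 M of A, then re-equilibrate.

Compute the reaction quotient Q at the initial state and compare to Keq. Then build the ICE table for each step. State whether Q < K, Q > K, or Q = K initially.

Q₀ = 1.755; Q < K (proceeds forward)

Q₀ = 1.755 vs Keq = 15.33 ⇒ Q<K, forward
Step 1:
                  B         A         J
  Initial     0.241     1.948    0.9374
  Change    -0.1465   -0.1465    0.4395
  Equil     0.09451     1.802     1.377
  solve Keq expr → x = 0.1465; check Q = 15.33
Then add 0.2829 M of A.
Step 2:
                  B         A         J
  Initial   0.09451     2.084     1.377
  Change  -0.008094 -0.008094   0.02428
  Equil     0.08642     2.076     1.401
  solve Keq expr → x = 0.008094; check Q = 15.33
Then remove 0.7942 M of A.
Step 3:
                  B         A         J
  Initial   0.08642     1.282     1.401
  Change    0.02765   0.02765  -0.08296
  Equil      0.1141      1.31     1.318
  solve Keq expr → x = -0.02765; check Q = 15.33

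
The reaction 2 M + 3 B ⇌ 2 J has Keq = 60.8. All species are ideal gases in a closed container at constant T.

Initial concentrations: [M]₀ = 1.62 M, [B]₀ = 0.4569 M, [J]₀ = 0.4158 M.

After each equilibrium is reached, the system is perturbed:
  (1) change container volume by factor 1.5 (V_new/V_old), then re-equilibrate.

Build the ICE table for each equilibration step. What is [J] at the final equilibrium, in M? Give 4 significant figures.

[J]_eq = 0.3881 M

Q₀ = 0.6907 vs Keq = 60.8 ⇒ Q<K, forward
Step 1:
                    M           B           J
  Initial        1.62      0.4569      0.4158
  Change      -0.2065     -0.3097      0.2065
  Equil         1.414      0.1472      0.6223
  solve Keq expr → x = 0.1032; check Q = 60.8
Then change container volume by factor 1.5 (V_new/V_old).
Step 2:
                    M           B           J
  Initial      0.9423     0.09811      0.4149
  Change      0.02671     0.04007    -0.02671
  Equil        0.9691      0.1382      0.3881
  solve Keq expr → x = -0.01336; check Q = 60.8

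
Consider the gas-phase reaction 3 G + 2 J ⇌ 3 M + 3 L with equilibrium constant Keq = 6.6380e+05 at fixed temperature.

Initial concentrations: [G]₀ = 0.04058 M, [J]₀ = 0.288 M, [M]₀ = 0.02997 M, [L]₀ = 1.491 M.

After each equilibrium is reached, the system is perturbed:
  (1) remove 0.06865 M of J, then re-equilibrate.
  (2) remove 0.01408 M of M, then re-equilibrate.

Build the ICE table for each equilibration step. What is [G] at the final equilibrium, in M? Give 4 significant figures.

[G]_eq = 0.002805 M

Q₀ = 16.1 vs Keq = 6.6380e+05 ⇒ Q<K, forward
Step 1:
                   G          J          M          L
  init       0.04058      0.288    0.02997      1.491
  Δ         -0.03769   -0.02513    0.03769    0.03769
  eq        0.002889     0.2629    0.06766      1.529
  solve Keq expr → x = 0.01256; check Q = 6.6380e+05
Then remove 0.06865 M of J.
Step 2:
                   G          J          M          L
  init      0.002889     0.1942    0.06766      1.529
  Δ       6.0798e-04 4.0532e-04 -6.0798e-04 -6.0798e-04
  eq        0.003497     0.1946    0.06705      1.528
  solve Keq expr → x = -2.0266e-04; check Q = 6.6380e+05
Then remove 0.01408 M of M.
Step 3:
                   G          J          M          L
  init      0.003497     0.1946    0.05297      1.528
  Δ       -6.9257e-04 -4.6171e-04 6.9257e-04 6.9257e-04
  eq        0.002805     0.1942    0.05367      1.529
  solve Keq expr → x = 2.3086e-04; check Q = 6.6380e+05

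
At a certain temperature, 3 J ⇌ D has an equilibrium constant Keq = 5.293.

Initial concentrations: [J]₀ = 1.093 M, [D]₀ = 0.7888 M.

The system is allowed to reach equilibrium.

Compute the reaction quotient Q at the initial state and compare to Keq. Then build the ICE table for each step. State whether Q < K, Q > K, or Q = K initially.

Q₀ = 0.6041 vs Keq = 5.293 ⇒ Q<K, forward
Step 1:
                    J           D
  init          1.093      0.7888
  Δ           -0.5261      0.1754
  eq           0.5669      0.9642
  solve Keq expr → x = 0.1754; check Q = 5.293

Q₀ = 0.6041; Q < K (proceeds forward)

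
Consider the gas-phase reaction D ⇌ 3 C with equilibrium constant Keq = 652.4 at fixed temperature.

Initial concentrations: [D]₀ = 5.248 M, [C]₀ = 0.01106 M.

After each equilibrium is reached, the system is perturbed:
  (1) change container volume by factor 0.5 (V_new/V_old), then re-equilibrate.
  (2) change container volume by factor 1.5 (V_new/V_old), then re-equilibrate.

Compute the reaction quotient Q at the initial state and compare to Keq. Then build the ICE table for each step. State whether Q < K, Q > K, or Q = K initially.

Q₀ = 2.5779e-07; Q < K (proceeds forward)

Q₀ = 2.5779e-07 vs Keq = 652.4 ⇒ Q<K, forward
Step 1:
                   D          C
  Initial      5.248    0.01106
  Change      -3.487      10.46
  Equil        1.761      10.47
  solve Keq expr → x = 3.487; check Q = 652.4
Then change container volume by factor 0.5 (V_new/V_old).
Step 2:
                   D          C
  Initial      3.521      20.95
  Change       1.902     -5.707
  Equil        5.424      15.24
  solve Keq expr → x = -1.902; check Q = 652.4
Then change container volume by factor 1.5 (V_new/V_old).
Step 3:
                   D          C
  Initial      3.616      10.16
  Change     -0.7298      2.189
  Equil        2.886      12.35
  solve Keq expr → x = 0.7298; check Q = 652.4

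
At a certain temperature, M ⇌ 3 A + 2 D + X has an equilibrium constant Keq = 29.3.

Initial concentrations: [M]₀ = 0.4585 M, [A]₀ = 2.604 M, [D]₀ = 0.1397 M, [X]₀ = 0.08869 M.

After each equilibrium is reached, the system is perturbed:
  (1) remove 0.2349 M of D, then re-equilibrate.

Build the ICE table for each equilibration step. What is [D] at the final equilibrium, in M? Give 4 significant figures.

Q₀ = 0.06666 vs Keq = 29.3 ⇒ Q<K, forward
Step 1:
                    M           A           D           X
  Initial      0.4585       2.604      0.1397     0.08869
  Change      -0.2593       0.778      0.5187      0.2593
  Equil        0.1992       3.382      0.6584       0.348
  solve Keq expr → x = 0.2593; check Q = 29.3
Then remove 0.2349 M of D.
Step 2:
                    M           A           D           X
  Initial      0.1992       3.382      0.4235       0.348
  Change      -0.0451      0.1353     0.09021      0.0451
  Equil        0.1541       3.517      0.5137      0.3931
  solve Keq expr → x = 0.0451; check Q = 29.3

[D]_eq = 0.5137 M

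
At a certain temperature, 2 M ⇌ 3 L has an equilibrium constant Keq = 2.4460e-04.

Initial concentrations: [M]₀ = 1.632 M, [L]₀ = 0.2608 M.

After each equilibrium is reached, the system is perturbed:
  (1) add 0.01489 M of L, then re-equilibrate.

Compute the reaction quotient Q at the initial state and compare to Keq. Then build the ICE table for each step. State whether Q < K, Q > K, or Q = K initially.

Q₀ = 0.00666; Q > K (proceeds reverse)

Q₀ = 0.00666 vs Keq = 2.4460e-04 ⇒ Q>K, reverse
Step 1:
                    M           L
  init          1.632      0.2608
  Δ            0.1134     -0.1701
  eq            1.745     0.09066
  solve Keq expr → x = -0.05671; check Q = 2.4460e-04
Then add 0.01489 M of L.
Step 2:
                    M           L
  init          1.745      0.1056
  Δ          0.009703    -0.01455
  eq            1.755       0.091
  solve Keq expr → x = -0.004851; check Q = 2.4460e-04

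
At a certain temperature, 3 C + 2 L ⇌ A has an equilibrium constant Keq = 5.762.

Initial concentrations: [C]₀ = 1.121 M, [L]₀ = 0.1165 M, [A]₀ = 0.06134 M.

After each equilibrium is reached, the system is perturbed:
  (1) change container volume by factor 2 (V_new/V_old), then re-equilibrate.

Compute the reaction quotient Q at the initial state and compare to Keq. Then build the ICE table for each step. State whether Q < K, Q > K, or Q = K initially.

Q₀ = 3.208 vs Keq = 5.762 ⇒ Q<K, forward
Step 1:
                    C           L           A
  init          1.121      0.1165     0.06134
  Δ          -0.02889    -0.01926     0.00963
  eq            1.092     0.09724     0.07097
  solve Keq expr → x = 0.00963; check Q = 5.762
Then change container volume by factor 2 (V_new/V_old).
Step 2:
                    C           L           A
  init         0.5461     0.04862     0.03548
  Δ           0.06986     0.04657    -0.02329
  eq           0.6159     0.09519      0.0122
  solve Keq expr → x = -0.02329; check Q = 5.762

Q₀ = 3.208; Q < K (proceeds forward)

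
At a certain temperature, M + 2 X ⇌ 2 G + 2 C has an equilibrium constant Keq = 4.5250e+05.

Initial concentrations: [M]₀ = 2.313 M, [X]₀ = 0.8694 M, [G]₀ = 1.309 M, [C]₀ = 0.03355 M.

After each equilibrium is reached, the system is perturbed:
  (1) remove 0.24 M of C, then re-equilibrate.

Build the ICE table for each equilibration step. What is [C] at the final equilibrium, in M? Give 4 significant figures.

Q₀ = 0.001103 vs Keq = 4.5250e+05 ⇒ Q<K, forward
Step 1:
                   M          X          G          C
  I            2.313     0.8694      1.309    0.03355
  C          -0.4336    -0.8673     0.8673     0.8673
  E            1.879   0.002126      2.176     0.9008
  solve Keq expr → x = 0.4336; check Q = 4.5250e+05
Then remove 0.24 M of C.
Step 2:
                   M          X          G          C
  I            1.879   0.002126      2.176     0.6608
  C       -2.8226e-04 -5.6453e-04 5.6453e-04 5.6453e-04
  E            1.879   0.001561      2.177     0.6614
  solve Keq expr → x = 2.8226e-04; check Q = 4.5250e+05

[C]_eq = 0.6614 M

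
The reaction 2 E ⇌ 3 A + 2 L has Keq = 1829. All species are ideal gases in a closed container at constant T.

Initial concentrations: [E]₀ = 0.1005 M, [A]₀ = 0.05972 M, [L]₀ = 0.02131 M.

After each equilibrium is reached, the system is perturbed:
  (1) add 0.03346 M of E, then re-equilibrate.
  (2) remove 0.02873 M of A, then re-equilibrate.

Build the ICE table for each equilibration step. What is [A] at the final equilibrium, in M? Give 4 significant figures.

Q₀ = 9.5762e-06 vs Keq = 1829 ⇒ Q<K, forward
Step 1:
                  E         A         L
  Initial    0.1005   0.05972   0.02131
  Change    -0.1002    0.1503    0.1002
  Equil   2.7360e-04    0.2101    0.1215
  solve Keq expr → x = 0.05011; check Q = 1829
Then add 0.03346 M of E.
Step 2:
                  E         A         L
  Initial   0.03373    0.2101    0.1215
  Change   -0.03325   0.04988   0.03325
  Equil   4.7968e-04    0.2599    0.1548
  solve Keq expr → x = 0.01663; check Q = 1829
Then remove 0.02873 M of A.
Step 3:
                  E         A         L
  Initial 4.7968e-04    0.2312    0.1548
  Change  -7.6784e-05 1.1518e-04 7.6784e-05
  Equil   4.0289e-04    0.2313    0.1549
  solve Keq expr → x = 3.8392e-05; check Q = 1829

[A]_eq = 0.2313 M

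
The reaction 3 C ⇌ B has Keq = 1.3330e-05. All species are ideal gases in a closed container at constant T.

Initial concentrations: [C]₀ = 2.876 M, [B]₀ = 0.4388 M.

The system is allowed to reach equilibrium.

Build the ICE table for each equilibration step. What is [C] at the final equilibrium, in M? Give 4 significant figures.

Q₀ = 0.01845 vs Keq = 1.3330e-05 ⇒ Q>K, reverse
Step 1:
                   C          B
  I            2.876     0.4388
  C            1.313    -0.4378
  E            4.189 9.8018e-04
  solve Keq expr → x = -0.4378; check Q = 1.3330e-05

[C]_eq = 4.189 M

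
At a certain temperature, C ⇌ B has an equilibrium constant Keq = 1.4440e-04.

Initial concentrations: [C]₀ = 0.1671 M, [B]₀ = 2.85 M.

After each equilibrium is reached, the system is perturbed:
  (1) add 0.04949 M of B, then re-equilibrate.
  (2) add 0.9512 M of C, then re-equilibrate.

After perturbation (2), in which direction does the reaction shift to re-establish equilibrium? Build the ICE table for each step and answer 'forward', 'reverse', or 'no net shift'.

Q₀ = 17.06 vs Keq = 1.4440e-04 ⇒ Q>K, reverse
Step 1:
                   C          B
  init        0.1671       2.85
  Δ             2.85      -2.85
  eq           3.017 4.3561e-04
  solve Keq expr → x = -2.85; check Q = 1.4440e-04
Then add 0.04949 M of B.
Step 2:
                   C          B
  init         3.017    0.04993
  Δ          0.04948   -0.04948
  eq           3.066 4.4275e-04
  solve Keq expr → x = -0.04948; check Q = 1.4440e-04
Then add 0.9512 M of C.
Step 3:
                   C          B
  init         4.017 4.4275e-04
  Δ       -1.3733e-04 1.3733e-04
  eq           4.017 5.8009e-04
  solve Keq expr → x = 1.3733e-04; check Q = 1.4440e-04

Direction: forward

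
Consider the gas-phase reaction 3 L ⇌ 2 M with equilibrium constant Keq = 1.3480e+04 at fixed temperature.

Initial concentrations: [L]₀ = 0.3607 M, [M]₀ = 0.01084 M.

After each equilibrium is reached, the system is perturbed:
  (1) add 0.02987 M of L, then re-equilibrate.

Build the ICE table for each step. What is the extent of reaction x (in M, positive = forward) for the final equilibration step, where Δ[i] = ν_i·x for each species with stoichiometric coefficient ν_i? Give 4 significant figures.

x = 0.00967 M

Q₀ = 0.002504 vs Keq = 1.3480e+04 ⇒ Q<K, forward
Step 1:
                    L           M
  Initial      0.3607     0.01084
  Change      -0.3445      0.2296
  Equil       0.01625      0.2405
  solve Keq expr → x = 0.1148; check Q = 1.3480e+04
Then add 0.02987 M of L.
Step 2:
                    L           M
  Initial     0.04612      0.2405
  Change     -0.02901     0.01934
  Equil       0.01711      0.2598
  solve Keq expr → x = 0.00967; check Q = 1.3480e+04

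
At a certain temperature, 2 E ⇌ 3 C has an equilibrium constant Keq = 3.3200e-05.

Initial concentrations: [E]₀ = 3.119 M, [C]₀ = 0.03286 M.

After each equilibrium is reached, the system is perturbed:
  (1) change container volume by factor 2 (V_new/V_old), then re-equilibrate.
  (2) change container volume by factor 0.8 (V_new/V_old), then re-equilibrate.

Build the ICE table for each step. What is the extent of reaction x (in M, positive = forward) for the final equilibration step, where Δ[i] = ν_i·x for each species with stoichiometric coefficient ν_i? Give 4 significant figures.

Q₀ = 3.6473e-06 vs Keq = 3.3200e-05 ⇒ Q<K, forward
Step 1:
                   E          C
  Initial      3.119    0.03286
  Change     -0.0236     0.0354
  Equil        3.095    0.06826
  solve Keq expr → x = 0.0118; check Q = 3.3200e-05
Then change container volume by factor 2 (V_new/V_old).
Step 2:
                   E          C
  Initial      1.548    0.03413
  Change   -0.005842   0.008763
  Equil        1.542     0.0429
  solve Keq expr → x = 0.002921; check Q = 3.3200e-05
Then change container volume by factor 0.8 (V_new/V_old).
Step 3:
                   E          C
  Initial      1.927    0.05362
  Change    0.002533    -0.0038
  Equil         1.93    0.04982
  solve Keq expr → x = -0.001267; check Q = 3.3200e-05

x = -0.001267 M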